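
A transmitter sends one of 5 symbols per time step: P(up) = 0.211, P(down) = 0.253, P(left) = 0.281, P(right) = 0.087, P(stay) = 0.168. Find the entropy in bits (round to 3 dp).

H = −Σ pᵢ log₂ pᵢ.
−0.211·log₂(0.211) = 0.4736
−0.253·log₂(0.253) = 0.5016
−0.281·log₂(0.281) = 0.5146
−0.087·log₂(0.087) = 0.3065
−0.168·log₂(0.168) = 0.4323
Sum ≈ 2.2287 → 2.229 bits.

2.229 bits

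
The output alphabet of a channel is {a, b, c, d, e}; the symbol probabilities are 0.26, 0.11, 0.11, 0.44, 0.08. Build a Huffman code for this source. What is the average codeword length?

Repeatedly combine the two least-probable nodes; the expected code length is the sum of the merged weights.
merge 2/25 + 11/100 → 19/100
merge 11/100 + 19/100 → 3/10
merge 13/50 + 3/10 → 14/25
merge 11/25 + 14/25 → 1
L = 19/100 + 3/10 + 14/25 + 1 = 41/20 = 2.05 bits/symbol.

2.05 bits/symbol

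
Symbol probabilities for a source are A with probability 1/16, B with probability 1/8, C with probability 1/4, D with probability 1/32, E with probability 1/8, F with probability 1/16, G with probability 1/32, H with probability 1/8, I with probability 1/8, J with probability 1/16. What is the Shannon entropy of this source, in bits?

3.0625 bits

Each probability is a power of 1/2, so log₂(1/p) is an integer.
H = Σ p·log₂(1/p) = 1/16·4 + 1/8·3 + 1/4·2 + 1/32·5 + 1/8·3 + 1/16·4 + 1/32·5 + 1/8·3 + 1/8·3 + 1/16·4 = 3.0625 bits.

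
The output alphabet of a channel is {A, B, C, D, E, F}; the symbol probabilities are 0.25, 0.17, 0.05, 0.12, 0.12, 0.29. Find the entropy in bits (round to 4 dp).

H = −Σ pᵢ log₂ pᵢ.
−0.25·log₂(0.25) = 0.5000
−0.17·log₂(0.17) = 0.4346
−0.05·log₂(0.05) = 0.2161
−0.12·log₂(0.12) = 0.3671
−0.12·log₂(0.12) = 0.3671
−0.29·log₂(0.29) = 0.5179
Sum ≈ 2.4027 → 2.4027 bits.

2.4027 bits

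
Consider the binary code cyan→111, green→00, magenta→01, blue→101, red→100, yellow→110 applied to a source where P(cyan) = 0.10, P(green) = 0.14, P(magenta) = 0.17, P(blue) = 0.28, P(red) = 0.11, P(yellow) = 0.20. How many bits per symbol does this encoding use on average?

2.69 bits/symbol

L̄ = Σ pᵢ·ℓᵢ = 0.10·3 + 0.14·2 + 0.17·2 + 0.28·3 + 0.11·3 + 0.20·3 = 2.69 bits/symbol.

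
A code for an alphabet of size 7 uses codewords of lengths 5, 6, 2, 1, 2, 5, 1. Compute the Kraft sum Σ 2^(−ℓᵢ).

1.578125

With common denominator 2^6 = 64: Σ 2^(−ℓᵢ) = 2/64 + 1/64 + 16/64 + 32/64 + 16/64 + 2/64 + 32/64 = 101/64 = 1.578125.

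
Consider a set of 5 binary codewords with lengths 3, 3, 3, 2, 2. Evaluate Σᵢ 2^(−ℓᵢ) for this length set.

With common denominator 2^3 = 8: Σ 2^(−ℓᵢ) = 1/8 + 1/8 + 1/8 + 2/8 + 2/8 = 7/8 = 0.875.

0.875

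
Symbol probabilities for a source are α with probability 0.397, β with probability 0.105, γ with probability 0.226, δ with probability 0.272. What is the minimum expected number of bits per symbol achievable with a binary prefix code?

Repeatedly combine the two least-probable nodes; the expected code length is the sum of the merged weights.
merge 21/200 + 113/500 → 331/1000
merge 34/125 + 331/1000 → 603/1000
merge 397/1000 + 603/1000 → 1
L = 331/1000 + 603/1000 + 1 = 967/500 = 1.934 bits/symbol.

1.934 bits/symbol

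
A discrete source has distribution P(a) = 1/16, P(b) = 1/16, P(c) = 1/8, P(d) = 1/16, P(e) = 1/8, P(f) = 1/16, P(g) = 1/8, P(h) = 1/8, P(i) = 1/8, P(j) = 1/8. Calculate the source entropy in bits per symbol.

3.25 bits

Each probability is a power of 1/2, so log₂(1/p) is an integer.
H = Σ p·log₂(1/p) = 1/16·4 + 1/16·4 + 1/8·3 + 1/16·4 + 1/8·3 + 1/16·4 + 1/8·3 + 1/8·3 + 1/8·3 + 1/8·3 = 3.25 bits.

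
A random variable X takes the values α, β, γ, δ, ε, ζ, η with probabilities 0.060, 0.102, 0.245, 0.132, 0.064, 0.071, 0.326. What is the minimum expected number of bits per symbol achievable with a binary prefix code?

Repeatedly combine the two least-probable nodes; the expected code length is the sum of the merged weights.
merge 3/50 + 8/125 → 31/250
merge 71/1000 + 51/500 → 173/1000
merge 31/250 + 33/250 → 32/125
merge 173/1000 + 49/200 → 209/500
merge 32/125 + 163/500 → 291/500
merge 209/500 + 291/500 → 1
L = 31/250 + 173/1000 + 32/125 + 209/500 + 291/500 + 1 = 2553/1000 = 2.553 bits/symbol.

2.553 bits/symbol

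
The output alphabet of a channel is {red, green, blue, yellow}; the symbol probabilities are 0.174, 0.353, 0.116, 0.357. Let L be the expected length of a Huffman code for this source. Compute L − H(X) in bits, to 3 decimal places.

0.073 bits

Entropy H = −Σ p log₂ p ≈ 1.8603 bits.
Huffman merges: 29/250+87/500→29/100; 29/100+353/1000→643/1000; 357/1000+643/1000→1. L = 1933/1000 ≈ 1.9330.
L − H = 1.9330 − 1.8603 = 0.073 bits.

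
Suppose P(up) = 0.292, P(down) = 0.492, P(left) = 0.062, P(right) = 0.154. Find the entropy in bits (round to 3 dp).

H = −Σ pᵢ log₂ pᵢ.
−0.292·log₂(0.292) = 0.5186
−0.492·log₂(0.492) = 0.5034
−0.062·log₂(0.062) = 0.2487
−0.154·log₂(0.154) = 0.4156
Sum ≈ 1.6864 → 1.686 bits.

1.686 bits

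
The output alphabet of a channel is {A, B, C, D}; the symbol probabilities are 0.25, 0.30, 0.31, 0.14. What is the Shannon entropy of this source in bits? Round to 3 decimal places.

H = −Σ pᵢ log₂ pᵢ.
−0.25·log₂(0.25) = 0.5000
−0.30·log₂(0.30) = 0.5211
−0.31·log₂(0.31) = 0.5238
−0.14·log₂(0.14) = 0.3971
Sum ≈ 1.9420 → 1.942 bits.

1.942 bits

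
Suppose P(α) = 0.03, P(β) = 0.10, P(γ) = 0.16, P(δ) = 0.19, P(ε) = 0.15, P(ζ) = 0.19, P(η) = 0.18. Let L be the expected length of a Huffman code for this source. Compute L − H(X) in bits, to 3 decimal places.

Entropy H = −Σ p log₂ p ≈ 2.6733 bits.
Huffman merges: 3/100+1/10→13/100; 13/100+3/20→7/25; 4/25+9/50→17/50; 19/100+19/100→19/50; 7/25+17/50→31/50; 19/50+31/50→1. L = 11/4 ≈ 2.7500.
L − H = 2.7500 − 2.6733 = 0.077 bits.

0.077 bits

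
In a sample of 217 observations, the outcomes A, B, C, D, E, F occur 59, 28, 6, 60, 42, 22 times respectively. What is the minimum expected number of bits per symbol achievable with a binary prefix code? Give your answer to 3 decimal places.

2.387 bits/symbol

Probabilities are the counts divided by 217.
Repeatedly combine the two least-probable nodes; the expected code length is the sum of the merged weights.
merge 6/217 + 22/217 → 4/31
merge 4/31 + 4/31 → 8/31
merge 6/31 + 8/31 → 14/31
merge 59/217 + 60/217 → 17/31
merge 14/31 + 17/31 → 1
L = 4/31 + 8/31 + 14/31 + 17/31 + 1 = 74/31 ≈ 2.387 bits/symbol.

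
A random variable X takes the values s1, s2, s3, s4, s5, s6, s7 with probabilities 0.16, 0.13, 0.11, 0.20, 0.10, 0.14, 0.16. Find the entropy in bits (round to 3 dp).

2.773 bits

H = −Σ pᵢ log₂ pᵢ.
−0.16·log₂(0.16) = 0.4230
−0.13·log₂(0.13) = 0.3826
−0.11·log₂(0.11) = 0.3503
−0.20·log₂(0.20) = 0.4644
−0.10·log₂(0.10) = 0.3322
−0.14·log₂(0.14) = 0.3971
−0.16·log₂(0.16) = 0.4230
Sum ≈ 2.7727 → 2.773 bits.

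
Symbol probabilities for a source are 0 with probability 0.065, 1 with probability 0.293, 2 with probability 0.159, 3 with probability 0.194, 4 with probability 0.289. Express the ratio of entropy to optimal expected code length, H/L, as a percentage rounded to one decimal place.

97.7%

Entropy H = −Σ p log₂ p ≈ 2.1736 bits.
Huffman merges: 13/200+159/1000→28/125; 97/500+28/125→209/500; 289/1000+293/1000→291/500; 209/500+291/500→1. L = 278/125 ≈ 2.2240.
Efficiency = H/L = 2.1736/2.2240 = 97.7%.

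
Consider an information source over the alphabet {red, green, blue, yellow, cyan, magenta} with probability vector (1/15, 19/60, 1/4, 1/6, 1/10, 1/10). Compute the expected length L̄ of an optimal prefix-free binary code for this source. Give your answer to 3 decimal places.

2.433 bits/symbol

Repeatedly combine the two least-probable nodes; the expected code length is the sum of the merged weights.
merge 1/15 + 1/10 → 1/6
merge 1/10 + 1/6 → 4/15
merge 1/6 + 1/4 → 5/12
merge 4/15 + 19/60 → 7/12
merge 5/12 + 7/12 → 1
L = 1/6 + 4/15 + 5/12 + 7/12 + 1 = 73/30 ≈ 2.433 bits/symbol.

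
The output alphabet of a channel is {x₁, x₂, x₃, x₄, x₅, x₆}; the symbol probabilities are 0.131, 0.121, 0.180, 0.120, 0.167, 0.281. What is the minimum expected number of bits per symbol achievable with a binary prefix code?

Repeatedly combine the two least-probable nodes; the expected code length is the sum of the merged weights.
merge 3/25 + 121/1000 → 241/1000
merge 131/1000 + 167/1000 → 149/500
merge 9/50 + 241/1000 → 421/1000
merge 281/1000 + 149/500 → 579/1000
merge 421/1000 + 579/1000 → 1
L = 241/1000 + 149/500 + 421/1000 + 579/1000 + 1 = 2539/1000 = 2.539 bits/symbol.

2.539 bits/symbol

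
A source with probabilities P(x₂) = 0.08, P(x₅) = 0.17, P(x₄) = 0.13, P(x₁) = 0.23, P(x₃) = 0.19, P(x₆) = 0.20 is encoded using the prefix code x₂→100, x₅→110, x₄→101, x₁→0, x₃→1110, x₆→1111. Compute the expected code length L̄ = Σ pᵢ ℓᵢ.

L̄ = Σ pᵢ·ℓᵢ = 0.08·3 + 0.17·3 + 0.13·3 + 0.23·1 + 0.19·4 + 0.20·4 = 2.93 bits/symbol.

2.93 bits/symbol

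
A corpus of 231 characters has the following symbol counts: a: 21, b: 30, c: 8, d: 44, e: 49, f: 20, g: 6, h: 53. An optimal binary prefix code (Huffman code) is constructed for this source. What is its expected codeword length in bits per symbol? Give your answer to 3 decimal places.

Probabilities are the counts divided by 231.
Repeatedly combine the two least-probable nodes; the expected code length is the sum of the merged weights.
merge 2/77 + 8/231 → 2/33
merge 2/33 + 20/231 → 34/231
merge 1/11 + 10/77 → 17/77
merge 34/231 + 4/21 → 26/77
merge 7/33 + 17/77 → 100/231
merge 53/231 + 26/77 → 131/231
merge 100/231 + 131/231 → 1
L = 2/33 + 34/231 + 17/77 + 26/77 + 100/231 + 131/231 + 1 = 213/77 ≈ 2.766 bits/symbol.

2.766 bits/symbol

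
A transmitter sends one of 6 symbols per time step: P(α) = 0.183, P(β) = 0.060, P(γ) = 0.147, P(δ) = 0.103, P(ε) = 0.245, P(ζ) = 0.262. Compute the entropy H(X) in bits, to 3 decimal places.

2.440 bits

H = −Σ pᵢ log₂ pᵢ.
−0.183·log₂(0.183) = 0.4484
−0.060·log₂(0.060) = 0.2435
−0.147·log₂(0.147) = 0.4066
−0.103·log₂(0.103) = 0.3378
−0.245·log₂(0.245) = 0.4971
−0.262·log₂(0.262) = 0.5063
Sum ≈ 2.4397 → 2.440 bits.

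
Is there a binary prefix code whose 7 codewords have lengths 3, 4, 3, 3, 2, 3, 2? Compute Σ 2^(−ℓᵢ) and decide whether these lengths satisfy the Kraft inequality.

1.0625; no

With common denominator 2^4 = 16: Σ 2^(−ℓᵢ) = 2/16 + 1/16 + 2/16 + 2/16 + 4/16 + 2/16 + 4/16 = 17/16 = 1.0625.
Kraft's inequality requires Σ ≤ 1; here Σ = 1.0625 > 1, so no such prefix code exists.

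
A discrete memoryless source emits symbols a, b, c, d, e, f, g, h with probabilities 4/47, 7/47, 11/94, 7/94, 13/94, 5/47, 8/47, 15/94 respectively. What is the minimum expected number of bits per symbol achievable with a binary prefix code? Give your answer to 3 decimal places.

Repeatedly combine the two least-probable nodes; the expected code length is the sum of the merged weights.
merge 7/94 + 4/47 → 15/94
merge 5/47 + 11/94 → 21/94
merge 13/94 + 7/47 → 27/94
merge 15/94 + 15/94 → 15/47
merge 8/47 + 21/94 → 37/94
merge 27/94 + 15/47 → 57/94
merge 37/94 + 57/94 → 1
L = 15/94 + 21/94 + 27/94 + 15/47 + 37/94 + 57/94 + 1 = 281/94 ≈ 2.989 bits/symbol.

2.989 bits/symbol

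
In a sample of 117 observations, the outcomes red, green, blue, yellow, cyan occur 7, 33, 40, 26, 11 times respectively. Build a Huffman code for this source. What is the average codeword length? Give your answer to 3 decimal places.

Probabilities are the counts divided by 117.
Repeatedly combine the two least-probable nodes; the expected code length is the sum of the merged weights.
merge 7/117 + 11/117 → 2/13
merge 2/13 + 2/9 → 44/117
merge 11/39 + 40/117 → 73/117
merge 44/117 + 73/117 → 1
L = 2/13 + 44/117 + 73/117 + 1 = 28/13 ≈ 2.154 bits/symbol.

2.154 bits/symbol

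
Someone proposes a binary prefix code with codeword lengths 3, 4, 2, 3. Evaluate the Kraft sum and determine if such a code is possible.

0.5625; yes

With common denominator 2^4 = 16: Σ 2^(−ℓᵢ) = 2/16 + 1/16 + 4/16 + 2/16 = 9/16 = 0.5625.
Kraft's inequality requires Σ ≤ 1; here Σ = 0.5625 ≤ 1, so such a prefix code exists.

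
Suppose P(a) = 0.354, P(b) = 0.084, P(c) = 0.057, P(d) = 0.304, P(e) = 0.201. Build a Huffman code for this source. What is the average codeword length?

Repeatedly combine the two least-probable nodes; the expected code length is the sum of the merged weights.
merge 57/1000 + 21/250 → 141/1000
merge 141/1000 + 201/1000 → 171/500
merge 38/125 + 171/500 → 323/500
merge 177/500 + 323/500 → 1
L = 141/1000 + 171/500 + 323/500 + 1 = 2129/1000 = 2.129 bits/symbol.

2.129 bits/symbol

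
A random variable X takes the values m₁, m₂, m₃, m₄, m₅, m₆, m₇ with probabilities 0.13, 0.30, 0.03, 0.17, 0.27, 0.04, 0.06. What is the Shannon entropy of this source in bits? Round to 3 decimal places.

2.429 bits

H = −Σ pᵢ log₂ pᵢ.
−0.13·log₂(0.13) = 0.3826
−0.30·log₂(0.30) = 0.5211
−0.03·log₂(0.03) = 0.1518
−0.17·log₂(0.17) = 0.4346
−0.27·log₂(0.27) = 0.5100
−0.04·log₂(0.04) = 0.1858
−0.06·log₂(0.06) = 0.2435
Sum ≈ 2.4294 → 2.429 bits.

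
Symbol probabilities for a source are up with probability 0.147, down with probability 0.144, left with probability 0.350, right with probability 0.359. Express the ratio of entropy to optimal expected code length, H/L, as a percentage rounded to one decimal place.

96.8%

Entropy H = −Σ p log₂ p ≈ 1.8699 bits.
Huffman merges: 18/125+147/1000→291/1000; 291/1000+7/20→641/1000; 359/1000+641/1000→1. L = 483/250 ≈ 1.9320.
Efficiency = H/L = 1.8699/1.9320 = 96.8%.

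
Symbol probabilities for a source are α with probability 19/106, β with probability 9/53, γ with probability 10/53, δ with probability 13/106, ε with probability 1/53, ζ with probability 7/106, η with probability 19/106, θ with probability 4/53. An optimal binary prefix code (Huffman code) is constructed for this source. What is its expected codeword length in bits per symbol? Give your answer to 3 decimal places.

2.877 bits/symbol

Repeatedly combine the two least-probable nodes; the expected code length is the sum of the merged weights.
merge 1/53 + 7/106 → 9/106
merge 4/53 + 9/106 → 17/106
merge 13/106 + 17/106 → 15/53
merge 9/53 + 19/106 → 37/106
merge 19/106 + 10/53 → 39/106
merge 15/53 + 37/106 → 67/106
merge 39/106 + 67/106 → 1
L = 9/106 + 17/106 + 15/53 + 37/106 + 39/106 + 67/106 + 1 = 305/106 ≈ 2.877 bits/symbol.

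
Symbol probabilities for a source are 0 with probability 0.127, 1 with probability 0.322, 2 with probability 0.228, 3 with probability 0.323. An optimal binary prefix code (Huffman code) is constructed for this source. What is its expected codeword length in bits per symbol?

2 bits/symbol

Repeatedly combine the two least-probable nodes; the expected code length is the sum of the merged weights.
merge 127/1000 + 57/250 → 71/200
merge 161/500 + 323/1000 → 129/200
merge 71/200 + 129/200 → 1
L = 71/200 + 129/200 + 1 = 2 bits/symbol.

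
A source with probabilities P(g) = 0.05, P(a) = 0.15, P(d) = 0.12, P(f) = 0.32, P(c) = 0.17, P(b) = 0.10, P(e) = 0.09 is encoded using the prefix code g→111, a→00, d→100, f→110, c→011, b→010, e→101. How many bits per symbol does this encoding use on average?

L̄ = Σ pᵢ·ℓᵢ = 0.05·3 + 0.15·2 + 0.12·3 + 0.32·3 + 0.17·3 + 0.10·3 + 0.09·3 = 2.85 bits/symbol.

2.85 bits/symbol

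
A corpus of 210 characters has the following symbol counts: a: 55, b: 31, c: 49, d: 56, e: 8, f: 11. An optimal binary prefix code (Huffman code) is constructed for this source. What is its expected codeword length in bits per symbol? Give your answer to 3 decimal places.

2.329 bits/symbol

Probabilities are the counts divided by 210.
Repeatedly combine the two least-probable nodes; the expected code length is the sum of the merged weights.
merge 4/105 + 11/210 → 19/210
merge 19/210 + 31/210 → 5/21
merge 7/30 + 5/21 → 33/70
merge 11/42 + 4/15 → 37/70
merge 33/70 + 37/70 → 1
L = 19/210 + 5/21 + 33/70 + 37/70 + 1 = 163/70 ≈ 2.329 bits/symbol.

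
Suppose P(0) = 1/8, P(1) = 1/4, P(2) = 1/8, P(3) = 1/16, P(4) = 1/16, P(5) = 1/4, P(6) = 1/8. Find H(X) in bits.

Each probability is a power of 1/2, so log₂(1/p) is an integer.
H = Σ p·log₂(1/p) = 1/8·3 + 1/4·2 + 1/8·3 + 1/16·4 + 1/16·4 + 1/4·2 + 1/8·3 = 2.625 bits.

2.625 bits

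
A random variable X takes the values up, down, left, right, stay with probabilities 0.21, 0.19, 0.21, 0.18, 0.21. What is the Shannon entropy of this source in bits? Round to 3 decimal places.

2.319 bits

H = −Σ pᵢ log₂ pᵢ.
−0.21·log₂(0.21) = 0.4728
−0.19·log₂(0.19) = 0.4552
−0.21·log₂(0.21) = 0.4728
−0.18·log₂(0.18) = 0.4453
−0.21·log₂(0.21) = 0.4728
Sum ≈ 2.3190 → 2.319 bits.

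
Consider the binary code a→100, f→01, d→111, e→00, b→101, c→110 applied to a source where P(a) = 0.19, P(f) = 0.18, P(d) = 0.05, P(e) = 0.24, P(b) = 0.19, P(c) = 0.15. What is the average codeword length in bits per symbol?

2.58 bits/symbol

L̄ = Σ pᵢ·ℓᵢ = 0.19·3 + 0.18·2 + 0.05·3 + 0.24·2 + 0.19·3 + 0.15·3 = 2.58 bits/symbol.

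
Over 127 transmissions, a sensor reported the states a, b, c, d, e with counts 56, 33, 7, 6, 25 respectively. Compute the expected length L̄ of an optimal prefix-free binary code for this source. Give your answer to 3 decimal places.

Probabilities are the counts divided by 127.
Repeatedly combine the two least-probable nodes; the expected code length is the sum of the merged weights.
merge 6/127 + 7/127 → 13/127
merge 13/127 + 25/127 → 38/127
merge 33/127 + 38/127 → 71/127
merge 56/127 + 71/127 → 1
L = 13/127 + 38/127 + 71/127 + 1 = 249/127 ≈ 1.961 bits/symbol.

1.961 bits/symbol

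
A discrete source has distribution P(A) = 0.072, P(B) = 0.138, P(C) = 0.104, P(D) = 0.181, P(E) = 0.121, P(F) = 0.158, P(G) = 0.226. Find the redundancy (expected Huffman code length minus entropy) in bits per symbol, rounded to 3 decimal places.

Entropy H = −Σ p log₂ p ≈ 2.7277 bits.
Huffman merges: 9/125+13/125→22/125; 121/1000+69/500→259/1000; 79/500+22/125→167/500; 181/1000+113/500→407/1000; 259/1000+167/500→593/1000; 407/1000+593/1000→1. L = 2769/1000 ≈ 2.7690.
L − H = 2.7690 − 2.7277 = 0.041 bits.

0.041 bits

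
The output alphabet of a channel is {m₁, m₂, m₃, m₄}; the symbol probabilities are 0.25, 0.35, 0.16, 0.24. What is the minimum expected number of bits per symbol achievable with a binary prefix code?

Repeatedly combine the two least-probable nodes; the expected code length is the sum of the merged weights.
merge 4/25 + 6/25 → 2/5
merge 1/4 + 7/20 → 3/5
merge 2/5 + 3/5 → 1
L = 2/5 + 3/5 + 1 = 2 bits/symbol.

2 bits/symbol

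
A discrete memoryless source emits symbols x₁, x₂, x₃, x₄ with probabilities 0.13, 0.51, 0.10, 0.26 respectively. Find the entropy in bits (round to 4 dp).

1.7156 bits

H = −Σ pᵢ log₂ pᵢ.
−0.13·log₂(0.13) = 0.3826
−0.51·log₂(0.51) = 0.4954
−0.10·log₂(0.10) = 0.3322
−0.26·log₂(0.26) = 0.5053
Sum ≈ 1.7156 → 1.7156 bits.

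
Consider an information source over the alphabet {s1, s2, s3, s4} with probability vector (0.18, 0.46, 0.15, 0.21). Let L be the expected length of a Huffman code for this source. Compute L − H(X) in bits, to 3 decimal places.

Entropy H = −Σ p log₂ p ≈ 1.8440 bits.
Huffman merges: 3/20+9/50→33/100; 21/100+33/100→27/50; 23/50+27/50→1. L = 187/100 ≈ 1.8700.
L − H = 1.8700 − 1.8440 = 0.026 bits.

0.026 bits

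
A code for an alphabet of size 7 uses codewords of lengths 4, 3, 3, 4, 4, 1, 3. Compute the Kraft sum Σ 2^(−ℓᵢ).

1.0625

With common denominator 2^4 = 16: Σ 2^(−ℓᵢ) = 1/16 + 2/16 + 2/16 + 1/16 + 1/16 + 8/16 + 2/16 = 17/16 = 1.0625.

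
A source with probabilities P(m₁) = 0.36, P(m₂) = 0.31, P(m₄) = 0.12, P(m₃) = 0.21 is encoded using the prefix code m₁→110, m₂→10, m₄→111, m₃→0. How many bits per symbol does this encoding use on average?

2.27 bits/symbol

L̄ = Σ pᵢ·ℓᵢ = 0.36·3 + 0.31·2 + 0.12·3 + 0.21·1 = 2.27 bits/symbol.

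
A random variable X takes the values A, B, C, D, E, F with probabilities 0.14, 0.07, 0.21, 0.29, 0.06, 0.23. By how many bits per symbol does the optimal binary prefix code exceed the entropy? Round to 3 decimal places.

Entropy H = −Σ p log₂ p ≈ 2.3876 bits.
Huffman merges: 3/50+7/100→13/100; 13/100+7/50→27/100; 21/100+23/100→11/25; 27/100+29/100→14/25; 11/25+14/25→1. L = 12/5 ≈ 2.4000.
L − H = 2.4000 − 2.3876 = 0.012 bits.

0.012 bits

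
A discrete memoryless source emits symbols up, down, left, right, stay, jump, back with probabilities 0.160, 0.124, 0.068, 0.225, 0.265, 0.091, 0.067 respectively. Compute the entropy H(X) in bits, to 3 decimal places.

2.628 bits

H = −Σ pᵢ log₂ pᵢ.
−0.160·log₂(0.160) = 0.4230
−0.124·log₂(0.124) = 0.3734
−0.068·log₂(0.068) = 0.2637
−0.225·log₂(0.225) = 0.4842
−0.265·log₂(0.265) = 0.5077
−0.091·log₂(0.091) = 0.3147
−0.067·log₂(0.067) = 0.2613
Sum ≈ 2.6281 → 2.628 bits.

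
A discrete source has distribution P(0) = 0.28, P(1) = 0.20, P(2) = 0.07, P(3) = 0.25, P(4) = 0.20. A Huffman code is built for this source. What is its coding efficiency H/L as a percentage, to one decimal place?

Entropy H = −Σ p log₂ p ≈ 2.2115 bits.
Huffman merges: 7/100+1/5→27/100; 1/5+1/4→9/20; 27/100+7/25→11/20; 9/20+11/20→1. L = 227/100 ≈ 2.2700.
Efficiency = H/L = 2.2115/2.2700 = 97.4%.

97.4%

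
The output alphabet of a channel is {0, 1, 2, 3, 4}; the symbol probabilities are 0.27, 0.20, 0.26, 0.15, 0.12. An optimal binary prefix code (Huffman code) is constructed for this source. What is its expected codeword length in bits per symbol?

2.27 bits/symbol

Repeatedly combine the two least-probable nodes; the expected code length is the sum of the merged weights.
merge 3/25 + 3/20 → 27/100
merge 1/5 + 13/50 → 23/50
merge 27/100 + 27/100 → 27/50
merge 23/50 + 27/50 → 1
L = 27/100 + 23/50 + 27/50 + 1 = 227/100 = 2.27 bits/symbol.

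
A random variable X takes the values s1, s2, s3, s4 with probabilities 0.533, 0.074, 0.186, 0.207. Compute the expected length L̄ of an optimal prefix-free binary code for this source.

Repeatedly combine the two least-probable nodes; the expected code length is the sum of the merged weights.
merge 37/500 + 93/500 → 13/50
merge 207/1000 + 13/50 → 467/1000
merge 467/1000 + 533/1000 → 1
L = 13/50 + 467/1000 + 1 = 1727/1000 = 1.727 bits/symbol.

1.727 bits/symbol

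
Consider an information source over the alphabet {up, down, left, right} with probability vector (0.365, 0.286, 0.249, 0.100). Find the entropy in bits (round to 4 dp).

1.8788 bits

H = −Σ pᵢ log₂ pᵢ.
−0.365·log₂(0.365) = 0.5307
−0.286·log₂(0.286) = 0.5165
−0.249·log₂(0.249) = 0.4994
−0.100·log₂(0.100) = 0.3322
Sum ≈ 1.8788 → 1.8788 bits.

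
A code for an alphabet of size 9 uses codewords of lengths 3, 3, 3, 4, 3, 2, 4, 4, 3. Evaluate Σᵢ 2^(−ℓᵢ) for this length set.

With common denominator 2^4 = 16: Σ 2^(−ℓᵢ) = 2/16 + 2/16 + 2/16 + 1/16 + 2/16 + 4/16 + 1/16 + 1/16 + 2/16 = 17/16 = 1.0625.

1.0625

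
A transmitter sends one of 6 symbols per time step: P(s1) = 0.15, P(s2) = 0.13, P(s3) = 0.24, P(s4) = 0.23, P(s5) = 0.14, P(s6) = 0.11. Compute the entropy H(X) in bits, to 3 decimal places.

H = −Σ pᵢ log₂ pᵢ.
−0.15·log₂(0.15) = 0.4105
−0.13·log₂(0.13) = 0.3826
−0.24·log₂(0.24) = 0.4941
−0.23·log₂(0.23) = 0.4877
−0.14·log₂(0.14) = 0.3971
−0.11·log₂(0.11) = 0.3503
Sum ≈ 2.5224 → 2.522 bits.

2.522 bits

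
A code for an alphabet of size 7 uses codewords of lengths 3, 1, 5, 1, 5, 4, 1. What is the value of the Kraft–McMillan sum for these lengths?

With common denominator 2^5 = 32: Σ 2^(−ℓᵢ) = 4/32 + 16/32 + 1/32 + 16/32 + 1/32 + 2/32 + 16/32 = 56/32 = 1.75.

1.75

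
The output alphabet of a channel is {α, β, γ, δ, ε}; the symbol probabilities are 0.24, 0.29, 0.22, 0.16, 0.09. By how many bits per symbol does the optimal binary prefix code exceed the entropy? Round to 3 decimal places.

Entropy H = −Σ p log₂ p ≈ 2.2283 bits.
Huffman merges: 9/100+4/25→1/4; 11/50+6/25→23/50; 1/4+29/100→27/50; 23/50+27/50→1. L = 9/4 ≈ 2.2500.
L − H = 2.2500 − 2.2283 = 0.022 bits.

0.022 bits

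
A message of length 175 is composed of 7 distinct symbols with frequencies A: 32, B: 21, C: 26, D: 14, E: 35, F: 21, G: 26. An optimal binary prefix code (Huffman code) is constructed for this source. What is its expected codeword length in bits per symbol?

2.8 bits/symbol

Probabilities are the counts divided by 175.
Repeatedly combine the two least-probable nodes; the expected code length is the sum of the merged weights.
merge 2/25 + 3/25 → 1/5
merge 3/25 + 26/175 → 47/175
merge 26/175 + 32/175 → 58/175
merge 1/5 + 1/5 → 2/5
merge 47/175 + 58/175 → 3/5
merge 2/5 + 3/5 → 1
L = 1/5 + 47/175 + 58/175 + 2/5 + 3/5 + 1 = 14/5 = 2.8 bits/symbol.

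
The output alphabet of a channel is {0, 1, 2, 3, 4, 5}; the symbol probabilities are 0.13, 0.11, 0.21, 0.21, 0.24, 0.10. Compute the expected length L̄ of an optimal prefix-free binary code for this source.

2.55 bits/symbol

Repeatedly combine the two least-probable nodes; the expected code length is the sum of the merged weights.
merge 1/10 + 11/100 → 21/100
merge 13/100 + 21/100 → 17/50
merge 21/100 + 21/100 → 21/50
merge 6/25 + 17/50 → 29/50
merge 21/50 + 29/50 → 1
L = 21/100 + 17/50 + 21/50 + 29/50 + 1 = 51/20 = 2.55 bits/symbol.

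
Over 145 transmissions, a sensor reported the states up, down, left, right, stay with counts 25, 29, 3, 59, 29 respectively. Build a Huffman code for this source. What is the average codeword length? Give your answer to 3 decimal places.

Probabilities are the counts divided by 145.
Repeatedly combine the two least-probable nodes; the expected code length is the sum of the merged weights.
merge 3/145 + 5/29 → 28/145
merge 28/145 + 1/5 → 57/145
merge 1/5 + 57/145 → 86/145
merge 59/145 + 86/145 → 1
L = 28/145 + 57/145 + 86/145 + 1 = 316/145 ≈ 2.179 bits/symbol.

2.179 bits/symbol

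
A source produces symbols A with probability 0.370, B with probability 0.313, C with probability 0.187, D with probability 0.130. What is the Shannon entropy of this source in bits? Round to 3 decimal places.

H = −Σ pᵢ log₂ pᵢ.
−0.370·log₂(0.370) = 0.5307
−0.313·log₂(0.313) = 0.5245
−0.187·log₂(0.187) = 0.4523
−0.130·log₂(0.130) = 0.3826
Sum ≈ 1.8902 → 1.890 bits.

1.890 bits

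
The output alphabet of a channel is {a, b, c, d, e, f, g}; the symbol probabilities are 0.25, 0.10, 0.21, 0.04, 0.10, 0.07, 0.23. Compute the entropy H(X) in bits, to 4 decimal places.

2.5792 bits

H = −Σ pᵢ log₂ pᵢ.
−0.25·log₂(0.25) = 0.5000
−0.10·log₂(0.10) = 0.3322
−0.21·log₂(0.21) = 0.4728
−0.04·log₂(0.04) = 0.1858
−0.10·log₂(0.10) = 0.3322
−0.07·log₂(0.07) = 0.2686
−0.23·log₂(0.23) = 0.4877
Sum ≈ 2.5792 → 2.5792 bits.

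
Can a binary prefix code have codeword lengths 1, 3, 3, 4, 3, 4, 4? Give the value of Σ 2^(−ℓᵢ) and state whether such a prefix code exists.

With common denominator 2^4 = 16: Σ 2^(−ℓᵢ) = 8/16 + 2/16 + 2/16 + 1/16 + 2/16 + 1/16 + 1/16 = 17/16 = 1.0625.
Kraft's inequality requires Σ ≤ 1; here Σ = 1.0625 > 1, so no such prefix code exists.

1.0625; no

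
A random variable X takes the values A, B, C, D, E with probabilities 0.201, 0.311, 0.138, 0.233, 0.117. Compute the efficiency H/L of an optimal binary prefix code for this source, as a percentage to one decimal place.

99.1%

Entropy H = −Σ p log₂ p ≈ 2.2354 bits.
Huffman merges: 117/1000+69/500→51/200; 201/1000+233/1000→217/500; 51/200+311/1000→283/500; 217/500+283/500→1. L = 451/200 ≈ 2.2550.
Efficiency = H/L = 2.2354/2.2550 = 99.1%.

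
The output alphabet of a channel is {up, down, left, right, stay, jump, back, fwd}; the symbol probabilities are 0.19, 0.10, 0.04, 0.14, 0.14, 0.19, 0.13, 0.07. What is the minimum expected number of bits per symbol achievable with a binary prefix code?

Repeatedly combine the two least-probable nodes; the expected code length is the sum of the merged weights.
merge 1/25 + 7/100 → 11/100
merge 1/10 + 11/100 → 21/100
merge 13/100 + 7/50 → 27/100
merge 7/50 + 19/100 → 33/100
merge 19/100 + 21/100 → 2/5
merge 27/100 + 33/100 → 3/5
merge 2/5 + 3/5 → 1
L = 11/100 + 21/100 + 27/100 + 33/100 + 2/5 + 3/5 + 1 = 73/25 = 2.92 bits/symbol.

2.92 bits/symbol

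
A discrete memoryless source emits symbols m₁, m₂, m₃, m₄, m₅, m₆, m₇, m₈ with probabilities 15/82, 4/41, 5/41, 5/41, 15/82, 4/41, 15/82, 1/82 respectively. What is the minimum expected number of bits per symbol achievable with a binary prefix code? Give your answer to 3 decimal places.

Repeatedly combine the two least-probable nodes; the expected code length is the sum of the merged weights.
merge 1/82 + 4/41 → 9/82
merge 4/41 + 9/82 → 17/82
merge 5/41 + 5/41 → 10/41
merge 15/82 + 15/82 → 15/41
merge 15/82 + 17/82 → 16/41
merge 10/41 + 15/41 → 25/41
merge 16/41 + 25/41 → 1
L = 9/82 + 17/82 + 10/41 + 15/41 + 16/41 + 25/41 + 1 = 120/41 ≈ 2.927 bits/symbol.

2.927 bits/symbol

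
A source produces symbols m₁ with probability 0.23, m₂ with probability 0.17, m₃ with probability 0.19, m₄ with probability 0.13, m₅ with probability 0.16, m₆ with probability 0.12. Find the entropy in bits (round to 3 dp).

H = −Σ pᵢ log₂ pᵢ.
−0.23·log₂(0.23) = 0.4877
−0.17·log₂(0.17) = 0.4346
−0.19·log₂(0.19) = 0.4552
−0.13·log₂(0.13) = 0.3826
−0.16·log₂(0.16) = 0.4230
−0.12·log₂(0.12) = 0.3671
Sum ≈ 2.5502 → 2.550 bits.

2.550 bits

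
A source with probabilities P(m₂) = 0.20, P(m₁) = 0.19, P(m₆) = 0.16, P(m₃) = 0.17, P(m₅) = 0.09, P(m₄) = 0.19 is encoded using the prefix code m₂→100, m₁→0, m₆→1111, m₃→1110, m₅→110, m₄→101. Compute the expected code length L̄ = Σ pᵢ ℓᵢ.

2.95 bits/symbol

L̄ = Σ pᵢ·ℓᵢ = 0.20·3 + 0.19·1 + 0.16·4 + 0.17·4 + 0.09·3 + 0.19·3 = 2.95 bits/symbol.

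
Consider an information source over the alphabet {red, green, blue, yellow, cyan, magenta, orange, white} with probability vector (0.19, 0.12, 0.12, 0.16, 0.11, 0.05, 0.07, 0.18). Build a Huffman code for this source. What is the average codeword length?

2.93 bits/symbol

Repeatedly combine the two least-probable nodes; the expected code length is the sum of the merged weights.
merge 1/20 + 7/100 → 3/25
merge 11/100 + 3/25 → 23/100
merge 3/25 + 3/25 → 6/25
merge 4/25 + 9/50 → 17/50
merge 19/100 + 23/100 → 21/50
merge 6/25 + 17/50 → 29/50
merge 21/50 + 29/50 → 1
L = 3/25 + 23/100 + 6/25 + 17/50 + 21/50 + 29/50 + 1 = 293/100 = 2.93 bits/symbol.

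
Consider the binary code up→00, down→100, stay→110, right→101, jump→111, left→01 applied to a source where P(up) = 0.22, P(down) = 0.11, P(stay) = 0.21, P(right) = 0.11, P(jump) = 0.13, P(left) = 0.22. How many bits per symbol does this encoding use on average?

2.56 bits/symbol

L̄ = Σ pᵢ·ℓᵢ = 0.22·2 + 0.11·3 + 0.21·3 + 0.11·3 + 0.13·3 + 0.22·2 = 2.56 bits/symbol.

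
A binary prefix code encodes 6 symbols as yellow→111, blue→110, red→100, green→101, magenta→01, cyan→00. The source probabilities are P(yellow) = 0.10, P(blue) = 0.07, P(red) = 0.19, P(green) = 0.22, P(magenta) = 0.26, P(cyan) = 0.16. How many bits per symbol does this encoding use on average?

L̄ = Σ pᵢ·ℓᵢ = 0.10·3 + 0.07·3 + 0.19·3 + 0.22·3 + 0.26·2 + 0.16·2 = 2.58 bits/symbol.

2.58 bits/symbol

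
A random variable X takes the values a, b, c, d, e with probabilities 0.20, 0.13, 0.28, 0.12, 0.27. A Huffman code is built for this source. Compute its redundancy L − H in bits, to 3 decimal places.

Entropy H = −Σ p log₂ p ≈ 2.2383 bits.
Huffman merges: 3/25+13/100→1/4; 1/5+1/4→9/20; 27/100+7/25→11/20; 9/20+11/20→1. L = 9/4 ≈ 2.2500.
L − H = 2.2500 − 2.2383 = 0.012 bits.

0.012 bits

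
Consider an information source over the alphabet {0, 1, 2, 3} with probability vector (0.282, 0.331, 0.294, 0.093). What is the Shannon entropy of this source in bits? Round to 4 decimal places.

H = −Σ pᵢ log₂ pᵢ.
−0.282·log₂(0.282) = 0.5150
−0.331·log₂(0.331) = 0.5280
−0.294·log₂(0.294) = 0.5192
−0.093·log₂(0.093) = 0.3187
Sum ≈ 1.8809 → 1.8809 bits.

1.8809 bits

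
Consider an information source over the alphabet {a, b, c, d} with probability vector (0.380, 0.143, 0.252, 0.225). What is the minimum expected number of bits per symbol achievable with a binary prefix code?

Repeatedly combine the two least-probable nodes; the expected code length is the sum of the merged weights.
merge 143/1000 + 9/40 → 46/125
merge 63/250 + 46/125 → 31/50
merge 19/50 + 31/50 → 1
L = 46/125 + 31/50 + 1 = 497/250 = 1.988 bits/symbol.

1.988 bits/symbol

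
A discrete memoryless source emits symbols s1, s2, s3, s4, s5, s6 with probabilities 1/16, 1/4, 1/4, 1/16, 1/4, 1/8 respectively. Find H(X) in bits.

Each probability is a power of 1/2, so log₂(1/p) is an integer.
H = Σ p·log₂(1/p) = 1/16·4 + 1/4·2 + 1/4·2 + 1/16·4 + 1/4·2 + 1/8·3 = 2.375 bits.

2.375 bits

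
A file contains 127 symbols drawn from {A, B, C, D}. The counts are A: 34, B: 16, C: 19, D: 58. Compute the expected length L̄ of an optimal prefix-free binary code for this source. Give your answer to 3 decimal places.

1.819 bits/symbol

Probabilities are the counts divided by 127.
Repeatedly combine the two least-probable nodes; the expected code length is the sum of the merged weights.
merge 16/127 + 19/127 → 35/127
merge 34/127 + 35/127 → 69/127
merge 58/127 + 69/127 → 1
L = 35/127 + 69/127 + 1 = 231/127 ≈ 1.819 bits/symbol.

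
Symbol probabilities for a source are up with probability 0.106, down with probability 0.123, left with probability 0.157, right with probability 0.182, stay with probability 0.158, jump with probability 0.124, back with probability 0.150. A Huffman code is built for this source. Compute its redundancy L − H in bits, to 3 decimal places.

0.032 bits

Entropy H = −Σ p log₂ p ≈ 2.7864 bits.
Huffman merges: 53/500+123/1000→229/1000; 31/250+3/20→137/500; 157/1000+79/500→63/200; 91/500+229/1000→411/1000; 137/500+63/200→589/1000; 411/1000+589/1000→1. L = 1409/500 ≈ 2.8180.
L − H = 2.8180 − 2.7864 = 0.032 bits.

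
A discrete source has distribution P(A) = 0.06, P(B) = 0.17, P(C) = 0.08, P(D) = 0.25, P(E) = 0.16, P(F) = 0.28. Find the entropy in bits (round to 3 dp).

2.407 bits

H = −Σ pᵢ log₂ pᵢ.
−0.06·log₂(0.06) = 0.2435
−0.17·log₂(0.17) = 0.4346
−0.08·log₂(0.08) = 0.2915
−0.25·log₂(0.25) = 0.5000
−0.16·log₂(0.16) = 0.4230
−0.28·log₂(0.28) = 0.5142
Sum ≈ 2.4069 → 2.407 bits.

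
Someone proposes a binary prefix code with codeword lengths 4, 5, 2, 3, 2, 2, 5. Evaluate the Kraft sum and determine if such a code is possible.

1; yes

With common denominator 2^5 = 32: Σ 2^(−ℓᵢ) = 2/32 + 1/32 + 8/32 + 4/32 + 8/32 + 8/32 + 1/32 = 32/32 = 1.
Kraft's inequality requires Σ ≤ 1; here Σ = 1 ≤ 1, so such a prefix code exists.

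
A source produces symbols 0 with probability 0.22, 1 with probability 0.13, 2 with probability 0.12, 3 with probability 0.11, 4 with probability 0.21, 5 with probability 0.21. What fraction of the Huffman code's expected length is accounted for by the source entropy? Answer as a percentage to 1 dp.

98.3%

Entropy H = −Σ p log₂ p ≈ 2.5262 bits.
Huffman merges: 11/100+3/25→23/100; 13/100+21/100→17/50; 21/100+11/50→43/100; 23/100+17/50→57/100; 43/100+57/100→1. L = 257/100 ≈ 2.5700.
Efficiency = H/L = 2.5262/2.5700 = 98.3%.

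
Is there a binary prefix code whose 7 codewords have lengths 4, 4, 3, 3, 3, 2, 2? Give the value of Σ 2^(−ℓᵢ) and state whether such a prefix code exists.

With common denominator 2^4 = 16: Σ 2^(−ℓᵢ) = 1/16 + 1/16 + 2/16 + 2/16 + 2/16 + 4/16 + 4/16 = 16/16 = 1.
Kraft's inequality requires Σ ≤ 1; here Σ = 1 ≤ 1, so such a prefix code exists.

1; yes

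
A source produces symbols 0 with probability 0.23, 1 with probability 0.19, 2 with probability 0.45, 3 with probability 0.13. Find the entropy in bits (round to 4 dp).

1.8439 bits

H = −Σ pᵢ log₂ pᵢ.
−0.23·log₂(0.23) = 0.4877
−0.19·log₂(0.19) = 0.4552
−0.45·log₂(0.45) = 0.5184
−0.13·log₂(0.13) = 0.3826
Sum ≈ 1.8439 → 1.8439 bits.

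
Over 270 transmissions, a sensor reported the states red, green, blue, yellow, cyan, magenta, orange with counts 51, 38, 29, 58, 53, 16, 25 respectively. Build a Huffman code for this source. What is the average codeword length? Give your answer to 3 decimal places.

2.741 bits/symbol

Probabilities are the counts divided by 270.
Repeatedly combine the two least-probable nodes; the expected code length is the sum of the merged weights.
merge 8/135 + 5/54 → 41/270
merge 29/270 + 19/135 → 67/270
merge 41/270 + 17/90 → 46/135
merge 53/270 + 29/135 → 37/90
merge 67/270 + 46/135 → 53/90
merge 37/90 + 53/90 → 1
L = 41/270 + 67/270 + 46/135 + 37/90 + 53/90 + 1 = 74/27 ≈ 2.741 bits/symbol.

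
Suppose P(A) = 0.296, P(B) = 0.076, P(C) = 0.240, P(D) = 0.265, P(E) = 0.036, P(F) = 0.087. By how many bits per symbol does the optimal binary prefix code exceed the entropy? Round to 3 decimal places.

0.028 bits

Entropy H = −Σ p log₂ p ≈ 2.2834 bits.
Huffman merges: 9/250+19/250→14/125; 87/1000+14/125→199/1000; 199/1000+6/25→439/1000; 53/200+37/125→561/1000; 439/1000+561/1000→1. L = 2311/1000 ≈ 2.3110.
L − H = 2.3110 − 2.2834 = 0.028 bits.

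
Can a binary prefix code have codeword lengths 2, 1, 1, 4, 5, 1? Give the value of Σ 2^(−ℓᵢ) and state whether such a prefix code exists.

1.84375; no

With common denominator 2^5 = 32: Σ 2^(−ℓᵢ) = 8/32 + 16/32 + 16/32 + 2/32 + 1/32 + 16/32 = 59/32 = 1.84375.
Kraft's inequality requires Σ ≤ 1; here Σ = 1.84375 > 1, so no such prefix code exists.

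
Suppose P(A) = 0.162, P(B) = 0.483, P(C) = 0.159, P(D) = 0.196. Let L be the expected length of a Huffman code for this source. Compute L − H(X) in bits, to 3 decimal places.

Entropy H = −Σ p log₂ p ≈ 1.8151 bits.
Huffman merges: 159/1000+81/500→321/1000; 49/250+321/1000→517/1000; 483/1000+517/1000→1. L = 919/500 ≈ 1.8380.
L − H = 1.8380 − 1.8151 = 0.023 bits.

0.023 bits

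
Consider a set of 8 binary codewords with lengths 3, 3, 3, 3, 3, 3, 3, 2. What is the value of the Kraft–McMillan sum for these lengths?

1.125

With common denominator 2^3 = 8: Σ 2^(−ℓᵢ) = 1/8 + 1/8 + 1/8 + 1/8 + 1/8 + 1/8 + 1/8 + 2/8 = 9/8 = 1.125.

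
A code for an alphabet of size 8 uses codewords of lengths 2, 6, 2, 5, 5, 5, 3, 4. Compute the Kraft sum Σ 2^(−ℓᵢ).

0.796875

With common denominator 2^6 = 64: Σ 2^(−ℓᵢ) = 16/64 + 1/64 + 16/64 + 2/64 + 2/64 + 2/64 + 8/64 + 4/64 = 51/64 = 0.796875.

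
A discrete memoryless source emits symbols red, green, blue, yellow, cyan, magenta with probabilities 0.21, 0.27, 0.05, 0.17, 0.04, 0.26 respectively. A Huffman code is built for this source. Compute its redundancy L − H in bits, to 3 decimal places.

0.025 bits

Entropy H = −Σ p log₂ p ≈ 2.3246 bits.
Huffman merges: 1/25+1/20→9/100; 9/100+17/100→13/50; 21/100+13/50→47/100; 13/50+27/100→53/100; 47/100+53/100→1. L = 47/20 ≈ 2.3500.
L − H = 2.3500 − 2.3246 = 0.025 bits.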